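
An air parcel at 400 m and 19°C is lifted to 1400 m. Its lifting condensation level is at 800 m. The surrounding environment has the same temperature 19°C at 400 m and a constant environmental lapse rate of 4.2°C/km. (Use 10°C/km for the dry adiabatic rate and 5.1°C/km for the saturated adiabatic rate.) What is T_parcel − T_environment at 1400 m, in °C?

-2.86°C (parcel cooler than environment)

Parcel:
  400–800 m, dry: Δz = 0.4 km ⇒ ΔT = -4°C; T = 15°C
  800–1400 m, saturated: Δz = 0.6 km ⇒ ΔT = -3.06°C; T = 11.94°C
Environment:
  400–1400 m, environment: Δz = 1 km ⇒ ΔT = -4.2°C; T = 14.8°C
T_parcel − T_env = 11.94 − 14.8 = -2.86°C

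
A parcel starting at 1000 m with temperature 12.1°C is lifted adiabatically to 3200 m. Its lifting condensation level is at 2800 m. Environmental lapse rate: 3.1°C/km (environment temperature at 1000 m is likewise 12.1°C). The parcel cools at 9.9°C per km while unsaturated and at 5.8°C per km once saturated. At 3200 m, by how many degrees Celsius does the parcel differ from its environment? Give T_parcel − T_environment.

Parcel:
  1000–2800 m, dry: Δz = 1.8 km ⇒ ΔT = -17.82°C; T = -5.72°C
  2800–3200 m, saturated: Δz = 0.4 km ⇒ ΔT = -2.32°C; T = -8.04°C
Environment:
  1000–3200 m, environment: Δz = 2.2 km ⇒ ΔT = -6.82°C; T = 5.28°C
T_parcel − T_env = -8.04 − 5.28 = -13.32°C

-13.32°C (parcel cooler than environment)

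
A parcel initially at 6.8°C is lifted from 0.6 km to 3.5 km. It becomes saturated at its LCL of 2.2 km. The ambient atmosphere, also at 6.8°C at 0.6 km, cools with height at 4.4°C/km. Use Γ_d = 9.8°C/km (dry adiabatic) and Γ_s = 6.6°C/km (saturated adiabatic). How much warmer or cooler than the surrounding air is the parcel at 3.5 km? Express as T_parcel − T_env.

Parcel:
  From 600 m to 2200 m (dry): cools by 9.8 × 1.6 = 15.68°C, giving -8.88°C.
  From 2200 m to 3500 m (saturated): cools by 6.6 × 1.3 = 8.58°C, giving -17.46°C.
Environment:
  From 600 m to 3500 m (environment): cools by 4.4 × 2.9 = 12.76°C, giving -5.96°C.
T_parcel − T_env = -17.46 − (-5.96) = -11.5°C

-11.5°C (parcel cooler than environment)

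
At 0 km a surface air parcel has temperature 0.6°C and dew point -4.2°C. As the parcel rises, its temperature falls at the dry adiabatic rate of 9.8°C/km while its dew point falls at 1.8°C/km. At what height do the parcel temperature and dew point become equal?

0.6 km

T and T_d converge at 9.8 − 1.8 = 8°C per km
Height above start = (0.6 − (-4.2)) / 8 = 0.6 km
LCL altitude = 0 m + 600 m = 600 m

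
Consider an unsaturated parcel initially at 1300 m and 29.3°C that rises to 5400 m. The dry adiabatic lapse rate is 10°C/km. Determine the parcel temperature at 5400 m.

Dry adiabatic to 5400 m: -10 × 4.1 km = -41°C, so T = -11.7°C.

-11.7°C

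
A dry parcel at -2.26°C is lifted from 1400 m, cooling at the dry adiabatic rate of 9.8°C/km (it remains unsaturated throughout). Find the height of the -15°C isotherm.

Height above start = (-2.26 − (-15)) / 9.8 = 1.3 km
Altitude = 1400 m + 1300 m = 2700 m

2700 m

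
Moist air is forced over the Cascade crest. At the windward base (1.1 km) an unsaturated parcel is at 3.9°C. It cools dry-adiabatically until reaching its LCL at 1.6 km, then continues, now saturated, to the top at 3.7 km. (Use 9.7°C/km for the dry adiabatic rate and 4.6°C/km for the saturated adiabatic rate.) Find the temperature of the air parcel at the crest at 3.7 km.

-10.61°C

From 1100 m to 1600 m (dry): cools by 9.7 × 0.5 = 4.85°C, giving -0.95°C.
From 1600 m to 3700 m (saturated): cools by 4.6 × 2.1 = 9.66°C, giving -10.61°C.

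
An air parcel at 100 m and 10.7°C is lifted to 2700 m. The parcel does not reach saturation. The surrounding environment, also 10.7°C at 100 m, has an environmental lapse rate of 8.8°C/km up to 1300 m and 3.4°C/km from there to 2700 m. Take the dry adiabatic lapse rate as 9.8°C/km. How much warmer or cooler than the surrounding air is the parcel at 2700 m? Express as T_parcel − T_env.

-10.16°C (parcel cooler than environment)

Parcel:
  From 100 m to 2700 m (dry): cools by 9.8 × 2.6 = 25.48°C, giving -14.78°C.
Environment:
  From 100 m to 1300 m (environment, lower layer): cools by 8.8 × 1.2 = 10.56°C, giving 0.14°C.
  From 1300 m to 2700 m (environment, upper layer): cools by 3.4 × 1.4 = 4.76°C, giving -4.62°C.
T_parcel − T_env = -14.78 − (-4.62) = -10.16°C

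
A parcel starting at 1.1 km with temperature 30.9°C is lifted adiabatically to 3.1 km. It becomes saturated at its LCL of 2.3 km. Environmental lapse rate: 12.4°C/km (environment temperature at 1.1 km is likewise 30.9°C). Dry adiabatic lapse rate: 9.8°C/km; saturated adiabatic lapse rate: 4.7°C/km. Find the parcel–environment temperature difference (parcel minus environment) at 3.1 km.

+9.28°C (parcel warmer than environment)

Parcel:
  1100–2300 m, dry: Δz = 1.2 km ⇒ ΔT = -11.76°C; T = 19.14°C
  2300–3100 m, saturated: Δz = 0.8 km ⇒ ΔT = -3.76°C; T = 15.38°C
Environment:
  1100–3100 m, environment: Δz = 2 km ⇒ ΔT = -24.8°C; T = 6.1°C
T_parcel − T_env = 15.38 − 6.1 = +9.28°C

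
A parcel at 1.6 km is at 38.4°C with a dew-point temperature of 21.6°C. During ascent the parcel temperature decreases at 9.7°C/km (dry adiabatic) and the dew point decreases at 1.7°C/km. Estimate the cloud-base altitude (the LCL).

T and T_d converge at 9.7 − 1.7 = 8°C per km
Height above start = (38.4 − 21.6) / 8 = 2.1 km
LCL altitude = 1600 m + 2100 m = 3700 m

3.7 km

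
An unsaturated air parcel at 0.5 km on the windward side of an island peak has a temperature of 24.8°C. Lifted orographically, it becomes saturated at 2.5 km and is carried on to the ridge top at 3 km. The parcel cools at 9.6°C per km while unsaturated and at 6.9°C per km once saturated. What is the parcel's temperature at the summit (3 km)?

2.15°C

Dry to 2500 m: -9.6 × 2 km = -19.2°C, so T = 5.6°C.
Saturated to 3000 m: -6.9 × 0.5 km = -3.45°C, so T = 2.15°C.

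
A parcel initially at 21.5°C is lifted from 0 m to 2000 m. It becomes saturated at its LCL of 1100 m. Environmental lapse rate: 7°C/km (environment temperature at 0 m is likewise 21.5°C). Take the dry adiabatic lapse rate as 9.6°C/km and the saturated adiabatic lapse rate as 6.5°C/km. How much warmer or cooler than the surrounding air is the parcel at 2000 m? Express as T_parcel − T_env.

Parcel:
  0–1100 m, dry: Δz = 1.1 km ⇒ ΔT = -10.56°C; T = 10.94°C
  1100–2000 m, saturated: Δz = 0.9 km ⇒ ΔT = -5.85°C; T = 5.09°C
Environment:
  0–2000 m, environment: Δz = 2 km ⇒ ΔT = -14°C; T = 7.5°C
T_parcel − T_env = 5.09 − 7.5 = -2.41°C

-2.41°C (parcel cooler than environment)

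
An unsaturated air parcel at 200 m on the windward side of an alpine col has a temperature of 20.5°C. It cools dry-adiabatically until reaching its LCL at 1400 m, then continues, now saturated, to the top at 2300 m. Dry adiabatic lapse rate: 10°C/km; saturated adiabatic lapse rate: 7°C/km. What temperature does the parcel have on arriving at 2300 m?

2.2°C

200 → 1400 m (dry, 10°C/km): ΔT = -10 × 1.2 = -12°C → T = 8.5°C
1400 → 2300 m (saturated, 7°C/km): ΔT = -7 × 0.9 = -6.3°C → T = 2.2°C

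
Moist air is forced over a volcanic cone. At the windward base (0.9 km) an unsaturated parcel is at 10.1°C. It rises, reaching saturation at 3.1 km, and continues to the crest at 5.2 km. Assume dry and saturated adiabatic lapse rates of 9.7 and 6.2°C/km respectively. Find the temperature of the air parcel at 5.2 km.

-24.26°C

Dry to 3100 m: -9.7 × 2.2 km = -21.34°C, so T = -11.24°C.
Saturated to 5200 m: -6.2 × 2.1 km = -13.02°C, so T = -24.26°C.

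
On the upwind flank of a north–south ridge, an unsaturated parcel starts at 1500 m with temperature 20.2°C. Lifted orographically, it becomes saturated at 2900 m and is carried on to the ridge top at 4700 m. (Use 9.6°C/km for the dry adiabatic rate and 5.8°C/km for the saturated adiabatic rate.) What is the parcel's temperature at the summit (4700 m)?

-3.68°C

Dry to 2900 m: -9.6 × 1.4 km = -13.44°C, so T = 6.76°C.
Saturated to 4700 m: -5.8 × 1.8 km = -10.44°C, so T = -3.68°C.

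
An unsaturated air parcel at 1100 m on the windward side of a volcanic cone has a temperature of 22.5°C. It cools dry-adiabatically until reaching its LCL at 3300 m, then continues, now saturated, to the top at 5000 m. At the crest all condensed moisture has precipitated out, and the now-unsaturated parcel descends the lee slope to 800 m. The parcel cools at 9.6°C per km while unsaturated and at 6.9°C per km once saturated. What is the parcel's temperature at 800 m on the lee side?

From 1100 m to 3300 m (dry): cools by 9.6 × 2.2 = 21.12°C, giving 1.38°C.
From 3300 m to 5000 m (saturated): cools by 6.9 × 1.7 = 11.73°C, giving -10.35°C.
From 5000 m to 800 m (dry descent): warms by 9.6 × 4.2 = 40.32°C, giving 29.97°C.

29.97°C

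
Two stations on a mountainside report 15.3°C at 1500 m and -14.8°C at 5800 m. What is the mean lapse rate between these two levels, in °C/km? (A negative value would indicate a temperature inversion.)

Γ = −ΔT/Δz = (15.3 − (-14.8)) / (5800 − 1500) m
  = 30.1°C / 4.3 km = 7°C/km

7°C/km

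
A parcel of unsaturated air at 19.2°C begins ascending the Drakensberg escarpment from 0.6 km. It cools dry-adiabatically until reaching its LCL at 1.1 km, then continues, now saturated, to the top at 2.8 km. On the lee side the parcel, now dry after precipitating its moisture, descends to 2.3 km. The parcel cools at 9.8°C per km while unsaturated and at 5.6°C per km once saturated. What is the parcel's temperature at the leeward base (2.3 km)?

From 600 m to 1100 m (dry): cools by 9.8 × 0.5 = 4.9°C, giving 14.3°C.
From 1100 m to 2800 m (saturated): cools by 5.6 × 1.7 = 9.52°C, giving 4.78°C.
From 2800 m to 2300 m (dry descent): warms by 9.8 × 0.5 = 4.9°C, giving 9.68°C.

9.68°C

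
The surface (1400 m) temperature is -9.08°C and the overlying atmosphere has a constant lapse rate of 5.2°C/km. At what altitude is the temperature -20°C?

Height above start = (-9.08 − (-20)) / 5.2 = 2.1 km
Altitude = 1400 m + 2100 m = 3500 m

3500 m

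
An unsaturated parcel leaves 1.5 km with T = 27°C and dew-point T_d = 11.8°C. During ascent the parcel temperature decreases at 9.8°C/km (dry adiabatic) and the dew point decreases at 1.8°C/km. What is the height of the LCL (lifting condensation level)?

T and T_d converge at 9.8 − 1.8 = 8°C per km
Height above start = (27 − 11.8) / 8 = 1.9 km
LCL altitude = 1500 m + 1900 m = 3400 m

3.4 km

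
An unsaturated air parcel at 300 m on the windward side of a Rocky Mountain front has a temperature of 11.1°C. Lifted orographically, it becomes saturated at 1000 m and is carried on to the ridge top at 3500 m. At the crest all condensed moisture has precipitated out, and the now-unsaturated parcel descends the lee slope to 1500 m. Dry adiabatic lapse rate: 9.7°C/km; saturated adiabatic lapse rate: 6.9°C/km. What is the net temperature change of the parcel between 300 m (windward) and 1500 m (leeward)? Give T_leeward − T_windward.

-4.64°C

300–1000 m, dry: Δz = 0.7 km ⇒ ΔT = -6.79°C; T = 4.31°C
1000–3500 m, saturated: Δz = 2.5 km ⇒ ΔT = -17.25°C; T = -12.94°C
3500–1500 m, dry descent: Δz = 2 km ⇒ ΔT = +19.4°C; T = 6.46°C
Net change vs windward start: 6.46 − 11.1 = -4.64°C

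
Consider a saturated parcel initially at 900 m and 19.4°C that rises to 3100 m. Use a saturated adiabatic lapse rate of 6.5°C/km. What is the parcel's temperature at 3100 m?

5.1°C

900 → 3100 m (saturated adiabatic, 6.5°C/km): ΔT = -6.5 × 2.2 = -14.3°C → T = 5.1°C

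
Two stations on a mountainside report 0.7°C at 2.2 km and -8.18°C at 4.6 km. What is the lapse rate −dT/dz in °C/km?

Γ = −ΔT/Δz = (0.7 − (-8.18)) / (4600 − 2200) m
  = 8.88°C / 2.4 km = 3.7°C/km

3.7°C/km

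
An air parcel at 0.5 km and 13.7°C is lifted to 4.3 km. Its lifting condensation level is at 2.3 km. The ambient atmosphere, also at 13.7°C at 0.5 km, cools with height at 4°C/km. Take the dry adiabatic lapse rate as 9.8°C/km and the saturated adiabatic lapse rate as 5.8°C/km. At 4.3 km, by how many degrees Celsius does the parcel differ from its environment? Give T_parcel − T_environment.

-14.04°C (parcel cooler than environment)

Parcel:
  500 → 2300 m (dry, 9.8°C/km): ΔT = -9.8 × 1.8 = -17.64°C → T = -3.94°C
  2300 → 4300 m (saturated, 5.8°C/km): ΔT = -5.8 × 2 = -11.6°C → T = -15.54°C
Environment:
  500 → 4300 m (environment, 4°C/km): ΔT = -4 × 3.8 = -15.2°C → T = -1.5°C
T_parcel − T_env = -15.54 − (-1.5) = -14.04°C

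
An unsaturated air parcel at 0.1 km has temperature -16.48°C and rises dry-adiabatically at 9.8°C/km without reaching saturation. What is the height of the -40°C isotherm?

2.5 km

Height above start = (-16.48 − (-40)) / 9.8 = 2.4 km
Altitude = 100 m + 2400 m = 2500 m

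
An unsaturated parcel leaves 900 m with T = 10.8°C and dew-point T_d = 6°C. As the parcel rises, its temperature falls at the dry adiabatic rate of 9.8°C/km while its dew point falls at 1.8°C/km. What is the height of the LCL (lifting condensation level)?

1500 m

T and T_d converge at 9.8 − 1.8 = 8°C per km
Height above start = (10.8 − 6) / 8 = 0.6 km
LCL altitude = 900 m + 600 m = 1500 m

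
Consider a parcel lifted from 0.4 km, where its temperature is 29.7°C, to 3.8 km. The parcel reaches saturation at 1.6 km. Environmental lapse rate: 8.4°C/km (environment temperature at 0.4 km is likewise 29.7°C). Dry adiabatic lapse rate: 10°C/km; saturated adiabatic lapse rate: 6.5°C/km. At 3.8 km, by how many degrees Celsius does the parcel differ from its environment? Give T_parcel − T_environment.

Parcel:
  400–1600 m, dry: Δz = 1.2 km ⇒ ΔT = -12°C; T = 17.7°C
  1600–3800 m, saturated: Δz = 2.2 km ⇒ ΔT = -14.3°C; T = 3.4°C
Environment:
  400–3800 m, environment: Δz = 3.4 km ⇒ ΔT = -28.56°C; T = 1.14°C
T_parcel − T_env = 3.4 − 1.14 = +2.26°C

+2.26°C (parcel warmer than environment)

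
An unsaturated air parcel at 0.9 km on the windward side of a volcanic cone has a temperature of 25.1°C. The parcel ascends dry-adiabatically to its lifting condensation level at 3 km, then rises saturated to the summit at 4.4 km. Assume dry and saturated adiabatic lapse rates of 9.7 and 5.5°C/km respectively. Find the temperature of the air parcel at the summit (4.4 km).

Dry to 3000 m: -9.7 × 2.1 km = -20.37°C, so T = 4.73°C.
Saturated to 4400 m: -5.5 × 1.4 km = -7.7°C, so T = -2.97°C.

-2.97°C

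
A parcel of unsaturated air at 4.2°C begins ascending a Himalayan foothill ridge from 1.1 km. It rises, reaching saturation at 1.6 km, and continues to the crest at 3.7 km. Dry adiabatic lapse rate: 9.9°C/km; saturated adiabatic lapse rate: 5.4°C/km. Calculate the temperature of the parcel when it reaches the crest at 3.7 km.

-12.09°C

1100 → 1600 m (dry, 9.9°C/km): ΔT = -9.9 × 0.5 = -4.95°C → T = -0.75°C
1600 → 3700 m (saturated, 5.4°C/km): ΔT = -5.4 × 2.1 = -11.34°C → T = -12.09°C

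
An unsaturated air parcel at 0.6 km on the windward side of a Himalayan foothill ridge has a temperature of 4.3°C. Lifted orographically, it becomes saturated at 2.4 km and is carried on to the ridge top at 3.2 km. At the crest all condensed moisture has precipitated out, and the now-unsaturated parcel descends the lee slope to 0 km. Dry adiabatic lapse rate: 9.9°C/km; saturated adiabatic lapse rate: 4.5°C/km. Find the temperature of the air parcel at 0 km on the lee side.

600 → 2400 m (dry, 9.9°C/km): ΔT = -9.9 × 1.8 = -17.82°C → T = -13.52°C
2400 → 3200 m (saturated, 4.5°C/km): ΔT = -4.5 × 0.8 = -3.6°C → T = -17.12°C
3200 → 0 m (dry descent, 9.9°C/km): ΔT = +9.9 × 3.2 = +31.68°C → T = 14.56°C

14.56°C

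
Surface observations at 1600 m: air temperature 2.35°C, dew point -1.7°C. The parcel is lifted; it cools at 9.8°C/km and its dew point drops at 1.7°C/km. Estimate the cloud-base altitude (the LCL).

2100 m

T and T_d converge at 9.8 − 1.7 = 8.1°C per km
Height above start = (2.35 − (-1.7)) / 8.1 = 0.5 km
LCL altitude = 1600 m + 500 m = 2100 m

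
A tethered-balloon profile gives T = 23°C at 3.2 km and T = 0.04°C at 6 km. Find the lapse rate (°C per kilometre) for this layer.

Γ = −ΔT/Δz = (23 − 0.04) / (6000 − 3200) m
  = 22.96°C / 2.8 km = 8.2°C/km

8.2°C/km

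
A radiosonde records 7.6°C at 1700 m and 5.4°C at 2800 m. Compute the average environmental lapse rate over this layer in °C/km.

Γ = −ΔT/Δz = (7.6 − 5.4) / (2800 − 1700) m
  = 2.2°C / 1.1 km = 2°C/km

2°C/km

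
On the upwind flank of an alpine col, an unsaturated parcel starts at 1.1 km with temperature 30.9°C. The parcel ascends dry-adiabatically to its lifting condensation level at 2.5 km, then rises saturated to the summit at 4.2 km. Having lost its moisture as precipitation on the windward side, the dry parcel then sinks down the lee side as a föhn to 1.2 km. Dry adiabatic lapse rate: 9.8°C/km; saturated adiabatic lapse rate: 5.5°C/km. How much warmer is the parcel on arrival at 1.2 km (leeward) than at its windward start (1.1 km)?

+6.33°C

Dry to 2500 m: -9.8 × 1.4 km = -13.72°C, so T = 17.18°C.
Saturated to 4200 m: -5.5 × 1.7 km = -9.35°C, so T = 7.83°C.
Dry descent to 1200 m: +9.8 × 3 km = +29.4°C, so T = 37.23°C.
Net change vs windward start: 37.23 − 30.9 = +6.33°C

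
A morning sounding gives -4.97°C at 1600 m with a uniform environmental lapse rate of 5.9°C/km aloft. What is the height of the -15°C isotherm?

3300 m

Height above start = (-4.97 − (-15)) / 5.9 = 1.7 km
Altitude = 1600 m + 1700 m = 3300 m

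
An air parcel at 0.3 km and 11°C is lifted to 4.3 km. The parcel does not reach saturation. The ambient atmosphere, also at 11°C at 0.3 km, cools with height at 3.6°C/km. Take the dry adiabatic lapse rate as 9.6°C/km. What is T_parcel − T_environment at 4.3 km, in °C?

Parcel:
  From 300 m to 4300 m (dry): cools by 9.6 × 4 = 38.4°C, giving -27.4°C.
Environment:
  From 300 m to 4300 m (environment): cools by 3.6 × 4 = 14.4°C, giving -3.4°C.
T_parcel − T_env = -27.4 − (-3.4) = -24°C

-24°C (parcel cooler than environment)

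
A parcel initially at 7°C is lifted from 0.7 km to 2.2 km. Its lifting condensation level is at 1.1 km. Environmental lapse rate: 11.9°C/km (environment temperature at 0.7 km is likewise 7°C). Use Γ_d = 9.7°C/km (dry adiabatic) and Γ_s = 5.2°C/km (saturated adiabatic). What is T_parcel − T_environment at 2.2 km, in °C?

Parcel:
  Dry to 1100 m: -9.7 × 0.4 km = -3.88°C, so T = 3.12°C.
  Saturated to 2200 m: -5.2 × 1.1 km = -5.72°C, so T = -2.6°C.
Environment:
  Environment to 2200 m: -11.9 × 1.5 km = -17.85°C, so T = -10.85°C.
T_parcel − T_env = -2.6 − (-10.85) = +8.25°C

+8.25°C (parcel warmer than environment)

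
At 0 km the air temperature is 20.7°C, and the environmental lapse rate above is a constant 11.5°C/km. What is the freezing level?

1.8 km

Height above start = (20.7 − 0) / 11.5 = 1.8 km
Altitude = 0 m + 1800 m = 1800 m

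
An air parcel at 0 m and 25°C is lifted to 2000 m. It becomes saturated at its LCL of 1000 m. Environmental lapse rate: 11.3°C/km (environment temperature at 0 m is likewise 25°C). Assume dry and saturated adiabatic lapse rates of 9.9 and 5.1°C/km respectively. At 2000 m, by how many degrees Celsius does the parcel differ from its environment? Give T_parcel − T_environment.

+7.6°C (parcel warmer than environment)

Parcel:
  0 → 1000 m (dry, 9.9°C/km): ΔT = -9.9 × 1 = -9.9°C → T = 15.1°C
  1000 → 2000 m (saturated, 5.1°C/km): ΔT = -5.1 × 1 = -5.1°C → T = 10°C
Environment:
  0 → 2000 m (environment, 11.3°C/km): ΔT = -11.3 × 2 = -22.6°C → T = 2.4°C
T_parcel − T_env = 10 − 2.4 = +7.6°C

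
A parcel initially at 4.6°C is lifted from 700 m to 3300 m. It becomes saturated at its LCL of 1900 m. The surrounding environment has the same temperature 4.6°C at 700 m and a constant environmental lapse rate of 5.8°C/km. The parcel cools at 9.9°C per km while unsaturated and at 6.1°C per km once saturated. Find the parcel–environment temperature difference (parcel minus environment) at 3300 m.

-5.34°C (parcel cooler than environment)

Parcel:
  700 → 1900 m (dry, 9.9°C/km): ΔT = -9.9 × 1.2 = -11.88°C → T = -7.28°C
  1900 → 3300 m (saturated, 6.1°C/km): ΔT = -6.1 × 1.4 = -8.54°C → T = -15.82°C
Environment:
  700 → 3300 m (environment, 5.8°C/km): ΔT = -5.8 × 2.6 = -15.08°C → T = -10.48°C
T_parcel − T_env = -15.82 − (-10.48) = -5.34°C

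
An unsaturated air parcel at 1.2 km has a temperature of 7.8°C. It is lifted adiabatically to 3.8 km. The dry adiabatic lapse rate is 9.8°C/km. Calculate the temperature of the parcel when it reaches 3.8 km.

-17.68°C

1200 → 3800 m (dry adiabatic, 9.8°C/km): ΔT = -9.8 × 2.6 = -25.48°C → T = -17.68°C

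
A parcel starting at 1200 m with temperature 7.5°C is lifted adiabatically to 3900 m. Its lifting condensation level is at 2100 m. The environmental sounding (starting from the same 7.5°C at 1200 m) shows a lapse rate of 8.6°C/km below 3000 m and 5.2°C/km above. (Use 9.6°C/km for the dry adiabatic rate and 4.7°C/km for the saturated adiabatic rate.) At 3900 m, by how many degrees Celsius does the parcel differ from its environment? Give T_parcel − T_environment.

+3.06°C (parcel warmer than environment)

Parcel:
  1200–2100 m, dry: Δz = 0.9 km ⇒ ΔT = -8.64°C; T = -1.14°C
  2100–3900 m, saturated: Δz = 1.8 km ⇒ ΔT = -8.46°C; T = -9.6°C
Environment:
  1200–3000 m, environment, lower layer: Δz = 1.8 km ⇒ ΔT = -15.48°C; T = -7.98°C
  3000–3900 m, environment, upper layer: Δz = 0.9 km ⇒ ΔT = -4.68°C; T = -12.66°C
T_parcel − T_env = -9.6 − (-12.66) = +3.06°C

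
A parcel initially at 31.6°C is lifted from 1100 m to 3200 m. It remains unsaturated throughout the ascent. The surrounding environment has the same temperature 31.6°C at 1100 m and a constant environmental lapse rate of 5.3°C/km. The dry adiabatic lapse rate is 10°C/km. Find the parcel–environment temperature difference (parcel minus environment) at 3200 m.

Parcel:
  1100–3200 m, dry: Δz = 2.1 km ⇒ ΔT = -21°C; T = 10.6°C
Environment:
  1100–3200 m, environment: Δz = 2.1 km ⇒ ΔT = -11.13°C; T = 20.47°C
T_parcel − T_env = 10.6 − 20.47 = -9.87°C

-9.87°C (parcel cooler than environment)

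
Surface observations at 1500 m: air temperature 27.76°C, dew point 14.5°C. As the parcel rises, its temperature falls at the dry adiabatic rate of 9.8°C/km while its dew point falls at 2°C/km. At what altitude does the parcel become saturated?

T and T_d converge at 9.8 − 2 = 7.8°C per km
Height above start = (27.76 − 14.5) / 7.8 = 1.7 km
LCL altitude = 1500 m + 1700 m = 3200 m

3200 m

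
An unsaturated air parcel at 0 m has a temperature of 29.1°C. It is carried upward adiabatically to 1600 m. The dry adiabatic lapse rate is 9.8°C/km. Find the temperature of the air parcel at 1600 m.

0–1600 m, dry adiabatic: Δz = 1.6 km ⇒ ΔT = -15.68°C; T = 13.42°C

13.42°C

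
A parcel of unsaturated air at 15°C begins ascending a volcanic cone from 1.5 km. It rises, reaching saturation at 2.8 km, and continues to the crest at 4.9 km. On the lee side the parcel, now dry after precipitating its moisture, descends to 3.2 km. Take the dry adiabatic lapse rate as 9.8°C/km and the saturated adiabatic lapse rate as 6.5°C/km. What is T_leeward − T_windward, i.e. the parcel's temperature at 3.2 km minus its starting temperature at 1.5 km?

1500 → 2800 m (dry, 9.8°C/km): ΔT = -9.8 × 1.3 = -12.74°C → T = 2.26°C
2800 → 4900 m (saturated, 6.5°C/km): ΔT = -6.5 × 2.1 = -13.65°C → T = -11.39°C
4900 → 3200 m (dry descent, 9.8°C/km): ΔT = +9.8 × 1.7 = +16.66°C → T = 5.27°C
Net change vs windward start: 5.27 − 15 = -9.73°C

-9.73°C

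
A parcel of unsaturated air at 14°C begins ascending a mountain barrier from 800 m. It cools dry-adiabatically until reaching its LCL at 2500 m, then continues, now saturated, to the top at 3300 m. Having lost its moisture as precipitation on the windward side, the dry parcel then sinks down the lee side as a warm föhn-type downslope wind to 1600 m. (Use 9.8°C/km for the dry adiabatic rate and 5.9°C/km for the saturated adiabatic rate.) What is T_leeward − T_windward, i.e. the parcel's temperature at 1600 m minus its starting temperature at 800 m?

-4.72°C

800–2500 m, dry: Δz = 1.7 km ⇒ ΔT = -16.66°C; T = -2.66°C
2500–3300 m, saturated: Δz = 0.8 km ⇒ ΔT = -4.72°C; T = -7.38°C
3300–1600 m, dry descent: Δz = 1.7 km ⇒ ΔT = +16.66°C; T = 9.28°C
Net change vs windward start: 9.28 − 14 = -4.72°C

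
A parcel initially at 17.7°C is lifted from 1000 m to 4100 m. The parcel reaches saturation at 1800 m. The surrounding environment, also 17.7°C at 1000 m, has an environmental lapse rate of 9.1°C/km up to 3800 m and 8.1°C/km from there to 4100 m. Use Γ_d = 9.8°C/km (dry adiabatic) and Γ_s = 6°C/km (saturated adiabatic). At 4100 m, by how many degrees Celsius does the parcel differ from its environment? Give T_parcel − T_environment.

Parcel:
  1000–1800 m, dry: Δz = 0.8 km ⇒ ΔT = -7.84°C; T = 9.86°C
  1800–4100 m, saturated: Δz = 2.3 km ⇒ ΔT = -13.8°C; T = -3.94°C
Environment:
  1000–3800 m, environment, lower layer: Δz = 2.8 km ⇒ ΔT = -25.48°C; T = -7.78°C
  3800–4100 m, environment, upper layer: Δz = 0.3 km ⇒ ΔT = -2.43°C; T = -10.21°C
T_parcel − T_env = -3.94 − (-10.21) = +6.27°C

+6.27°C (parcel warmer than environment)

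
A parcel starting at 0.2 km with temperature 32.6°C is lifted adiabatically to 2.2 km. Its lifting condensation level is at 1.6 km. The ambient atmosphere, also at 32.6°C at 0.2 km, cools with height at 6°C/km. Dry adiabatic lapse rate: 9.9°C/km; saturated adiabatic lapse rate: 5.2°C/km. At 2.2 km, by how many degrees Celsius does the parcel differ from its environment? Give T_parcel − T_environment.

-4.98°C (parcel cooler than environment)

Parcel:
  From 200 m to 1600 m (dry): cools by 9.9 × 1.4 = 13.86°C, giving 18.74°C.
  From 1600 m to 2200 m (saturated): cools by 5.2 × 0.6 = 3.12°C, giving 15.62°C.
Environment:
  From 200 m to 2200 m (environment): cools by 6 × 2 = 12°C, giving 20.6°C.
T_parcel − T_env = 15.62 − 20.6 = -4.98°C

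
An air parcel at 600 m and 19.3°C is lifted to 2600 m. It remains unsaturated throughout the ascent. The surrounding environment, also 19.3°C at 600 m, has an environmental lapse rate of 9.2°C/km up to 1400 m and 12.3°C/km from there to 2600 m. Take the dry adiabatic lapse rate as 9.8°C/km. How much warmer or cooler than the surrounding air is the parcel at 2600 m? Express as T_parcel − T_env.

Parcel:
  Dry to 2600 m: -9.8 × 2 km = -19.6°C, so T = -0.3°C.
Environment:
  Environment, lower layer to 1400 m: -9.2 × 0.8 km = -7.36°C, so T = 11.94°C.
  Environment, upper layer to 2600 m: -12.3 × 1.2 km = -14.76°C, so T = -2.82°C.
T_parcel − T_env = -0.3 − (-2.82) = +2.52°C

+2.52°C (parcel warmer than environment)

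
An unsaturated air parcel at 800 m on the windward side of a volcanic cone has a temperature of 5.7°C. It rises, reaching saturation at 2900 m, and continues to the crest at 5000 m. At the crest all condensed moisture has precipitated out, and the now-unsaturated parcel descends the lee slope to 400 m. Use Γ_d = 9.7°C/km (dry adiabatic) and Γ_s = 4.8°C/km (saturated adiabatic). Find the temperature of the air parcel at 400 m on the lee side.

19.87°C

Dry to 2900 m: -9.7 × 2.1 km = -20.37°C, so T = -14.67°C.
Saturated to 5000 m: -4.8 × 2.1 km = -10.08°C, so T = -24.75°C.
Dry descent to 400 m: +9.7 × 4.6 km = +44.62°C, so T = 19.87°C.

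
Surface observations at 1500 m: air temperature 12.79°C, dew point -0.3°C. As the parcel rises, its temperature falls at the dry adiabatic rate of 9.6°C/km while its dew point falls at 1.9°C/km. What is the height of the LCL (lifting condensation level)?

3200 m

T and T_d converge at 9.6 − 1.9 = 7.7°C per km
Height above start = (12.79 − (-0.3)) / 7.7 = 1.7 km
LCL altitude = 1500 m + 1700 m = 3200 m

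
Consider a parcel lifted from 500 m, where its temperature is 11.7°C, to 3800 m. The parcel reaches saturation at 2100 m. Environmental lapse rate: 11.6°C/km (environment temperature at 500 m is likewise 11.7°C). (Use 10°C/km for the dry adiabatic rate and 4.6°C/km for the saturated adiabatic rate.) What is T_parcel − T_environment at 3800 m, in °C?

+14.46°C (parcel warmer than environment)

Parcel:
  500–2100 m, dry: Δz = 1.6 km ⇒ ΔT = -16°C; T = -4.3°C
  2100–3800 m, saturated: Δz = 1.7 km ⇒ ΔT = -7.82°C; T = -12.12°C
Environment:
  500–3800 m, environment: Δz = 3.3 km ⇒ ΔT = -38.28°C; T = -26.58°C
T_parcel − T_env = -12.12 − (-26.58) = +14.46°C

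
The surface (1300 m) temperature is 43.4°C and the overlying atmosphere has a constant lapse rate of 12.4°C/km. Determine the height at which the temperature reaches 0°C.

Height above start = (43.4 − 0) / 12.4 = 3.5 km
Altitude = 1300 m + 3500 m = 4800 m

4800 m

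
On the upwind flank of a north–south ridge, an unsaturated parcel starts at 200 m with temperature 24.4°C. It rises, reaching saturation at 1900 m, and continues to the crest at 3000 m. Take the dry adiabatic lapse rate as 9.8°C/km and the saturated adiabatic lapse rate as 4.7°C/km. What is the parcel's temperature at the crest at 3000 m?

2.57°C

200 → 1900 m (dry, 9.8°C/km): ΔT = -9.8 × 1.7 = -16.66°C → T = 7.74°C
1900 → 3000 m (saturated, 4.7°C/km): ΔT = -4.7 × 1.1 = -5.17°C → T = 2.57°C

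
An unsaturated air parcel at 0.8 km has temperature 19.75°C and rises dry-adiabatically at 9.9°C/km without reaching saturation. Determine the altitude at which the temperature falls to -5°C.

Height above start = (19.75 − (-5)) / 9.9 = 2.5 km
Altitude = 800 m + 2500 m = 3300 m

3.3 km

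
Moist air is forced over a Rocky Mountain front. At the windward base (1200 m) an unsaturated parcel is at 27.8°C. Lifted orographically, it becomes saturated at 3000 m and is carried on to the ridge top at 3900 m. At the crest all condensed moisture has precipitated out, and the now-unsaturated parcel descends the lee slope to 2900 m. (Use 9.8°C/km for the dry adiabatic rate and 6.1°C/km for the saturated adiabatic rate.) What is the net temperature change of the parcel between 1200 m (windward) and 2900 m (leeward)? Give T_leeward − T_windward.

-13.33°C

1200–3000 m, dry: Δz = 1.8 km ⇒ ΔT = -17.64°C; T = 10.16°C
3000–3900 m, saturated: Δz = 0.9 km ⇒ ΔT = -5.49°C; T = 4.67°C
3900–2900 m, dry descent: Δz = 1 km ⇒ ΔT = +9.8°C; T = 14.47°C
Net change vs windward start: 14.47 − 27.8 = -13.33°C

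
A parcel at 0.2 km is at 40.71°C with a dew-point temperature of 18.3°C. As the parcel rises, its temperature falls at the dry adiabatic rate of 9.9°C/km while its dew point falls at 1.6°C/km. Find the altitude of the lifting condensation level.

T and T_d converge at 9.9 − 1.6 = 8.3°C per km
Height above start = (40.71 − 18.3) / 8.3 = 2.7 km
LCL altitude = 200 m + 2700 m = 2900 m

2.9 km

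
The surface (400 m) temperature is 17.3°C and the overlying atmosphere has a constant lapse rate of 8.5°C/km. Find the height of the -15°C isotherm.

4200 m

Height above start = (17.3 − (-15)) / 8.5 = 3.8 km
Altitude = 400 m + 3800 m = 4200 m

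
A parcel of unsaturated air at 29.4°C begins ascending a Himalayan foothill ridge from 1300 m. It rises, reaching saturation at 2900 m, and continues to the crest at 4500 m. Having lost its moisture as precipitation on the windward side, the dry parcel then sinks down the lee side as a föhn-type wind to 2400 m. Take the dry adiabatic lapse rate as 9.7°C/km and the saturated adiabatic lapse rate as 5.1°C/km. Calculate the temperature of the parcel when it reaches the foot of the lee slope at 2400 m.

26.09°C

From 1300 m to 2900 m (dry): cools by 9.7 × 1.6 = 15.52°C, giving 13.88°C.
From 2900 m to 4500 m (saturated): cools by 5.1 × 1.6 = 8.16°C, giving 5.72°C.
From 4500 m to 2400 m (dry descent): warms by 9.7 × 2.1 = 20.37°C, giving 26.09°C.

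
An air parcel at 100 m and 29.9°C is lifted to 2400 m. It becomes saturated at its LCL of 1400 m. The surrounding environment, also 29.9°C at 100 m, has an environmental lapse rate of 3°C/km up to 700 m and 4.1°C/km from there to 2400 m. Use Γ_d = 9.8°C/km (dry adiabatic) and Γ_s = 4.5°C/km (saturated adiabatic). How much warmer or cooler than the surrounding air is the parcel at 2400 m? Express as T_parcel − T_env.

Parcel:
  100–1400 m, dry: Δz = 1.3 km ⇒ ΔT = -12.74°C; T = 17.16°C
  1400–2400 m, saturated: Δz = 1 km ⇒ ΔT = -4.5°C; T = 12.66°C
Environment:
  100–700 m, environment, lower layer: Δz = 0.6 km ⇒ ΔT = -1.8°C; T = 28.1°C
  700–2400 m, environment, upper layer: Δz = 1.7 km ⇒ ΔT = -6.97°C; T = 21.13°C
T_parcel − T_env = 12.66 − 21.13 = -8.47°C

-8.47°C (parcel cooler than environment)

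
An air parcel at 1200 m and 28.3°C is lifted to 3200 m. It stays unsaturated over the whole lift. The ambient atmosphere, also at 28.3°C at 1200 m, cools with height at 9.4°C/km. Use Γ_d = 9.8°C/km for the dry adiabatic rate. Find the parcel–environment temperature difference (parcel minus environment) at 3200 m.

Parcel:
  Dry to 3200 m: -9.8 × 2 km = -19.6°C, so T = 8.7°C.
Environment:
  Environment to 3200 m: -9.4 × 2 km = -18.8°C, so T = 9.5°C.
T_parcel − T_env = 8.7 − 9.5 = -0.8°C

-0.8°C (parcel cooler than environment)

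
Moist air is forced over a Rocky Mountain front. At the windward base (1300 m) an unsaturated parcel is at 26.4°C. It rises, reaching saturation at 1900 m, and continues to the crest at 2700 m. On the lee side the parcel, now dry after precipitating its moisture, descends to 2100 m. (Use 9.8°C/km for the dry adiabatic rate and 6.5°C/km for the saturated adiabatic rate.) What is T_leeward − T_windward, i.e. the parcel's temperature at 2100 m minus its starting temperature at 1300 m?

-5.2°C

Dry to 1900 m: -9.8 × 0.6 km = -5.88°C, so T = 20.52°C.
Saturated to 2700 m: -6.5 × 0.8 km = -5.2°C, so T = 15.32°C.
Dry descent to 2100 m: +9.8 × 0.6 km = +5.88°C, so T = 21.2°C.
Net change vs windward start: 21.2 − 26.4 = -5.2°C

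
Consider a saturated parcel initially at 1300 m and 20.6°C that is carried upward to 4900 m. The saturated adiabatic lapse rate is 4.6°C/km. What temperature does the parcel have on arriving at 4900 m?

4.04°C

1300–4900 m, saturated adiabatic: Δz = 3.6 km ⇒ ΔT = -16.56°C; T = 4.04°C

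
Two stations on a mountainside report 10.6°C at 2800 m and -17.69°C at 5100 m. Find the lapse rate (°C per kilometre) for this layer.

Γ = −ΔT/Δz = (10.6 − (-17.69)) / (5100 − 2800) m
  = 28.29°C / 2.3 km = 12.3°C/km

12.3°C/km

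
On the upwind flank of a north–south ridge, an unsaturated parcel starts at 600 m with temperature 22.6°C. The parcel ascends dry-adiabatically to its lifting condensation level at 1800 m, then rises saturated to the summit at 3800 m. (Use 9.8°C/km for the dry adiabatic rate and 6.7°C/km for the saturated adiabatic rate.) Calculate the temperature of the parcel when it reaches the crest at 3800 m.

600 → 1800 m (dry, 9.8°C/km): ΔT = -9.8 × 1.2 = -11.76°C → T = 10.84°C
1800 → 3800 m (saturated, 6.7°C/km): ΔT = -6.7 × 2 = -13.4°C → T = -2.56°C

-2.56°C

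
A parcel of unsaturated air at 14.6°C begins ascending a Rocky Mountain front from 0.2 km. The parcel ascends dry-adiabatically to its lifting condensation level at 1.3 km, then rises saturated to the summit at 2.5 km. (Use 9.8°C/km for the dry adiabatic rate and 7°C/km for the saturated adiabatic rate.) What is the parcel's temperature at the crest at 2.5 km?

Dry to 1300 m: -9.8 × 1.1 km = -10.78°C, so T = 3.82°C.
Saturated to 2500 m: -7 × 1.2 km = -8.4°C, so T = -4.58°C.

-4.58°C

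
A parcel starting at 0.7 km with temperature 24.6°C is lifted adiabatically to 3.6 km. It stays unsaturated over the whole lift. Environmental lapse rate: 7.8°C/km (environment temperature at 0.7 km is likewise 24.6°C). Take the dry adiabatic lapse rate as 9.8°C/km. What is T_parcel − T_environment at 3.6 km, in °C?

-5.8°C (parcel cooler than environment)

Parcel:
  700 → 3600 m (dry, 9.8°C/km): ΔT = -9.8 × 2.9 = -28.42°C → T = -3.82°C
Environment:
  700 → 3600 m (environment, 7.8°C/km): ΔT = -7.8 × 2.9 = -22.62°C → T = 1.98°C
T_parcel − T_env = -3.82 − 1.98 = -5.8°C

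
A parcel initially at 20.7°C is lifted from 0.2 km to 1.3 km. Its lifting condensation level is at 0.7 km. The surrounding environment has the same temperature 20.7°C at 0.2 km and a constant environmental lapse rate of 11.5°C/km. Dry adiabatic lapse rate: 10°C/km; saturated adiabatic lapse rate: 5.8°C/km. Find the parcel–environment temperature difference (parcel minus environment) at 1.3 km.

Parcel:
  200 → 700 m (dry, 10°C/km): ΔT = -10 × 0.5 = -5°C → T = 15.7°C
  700 → 1300 m (saturated, 5.8°C/km): ΔT = -5.8 × 0.6 = -3.48°C → T = 12.22°C
Environment:
  200 → 1300 m (environment, 11.5°C/km): ΔT = -11.5 × 1.1 = -12.65°C → T = 8.05°C
T_parcel − T_env = 12.22 − 8.05 = +4.17°C

+4.17°C (parcel warmer than environment)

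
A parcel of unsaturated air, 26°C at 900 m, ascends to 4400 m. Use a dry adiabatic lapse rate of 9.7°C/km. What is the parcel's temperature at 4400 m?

-7.95°C

900 → 4400 m (dry adiabatic, 9.7°C/km): ΔT = -9.7 × 3.5 = -33.95°C → T = -7.95°C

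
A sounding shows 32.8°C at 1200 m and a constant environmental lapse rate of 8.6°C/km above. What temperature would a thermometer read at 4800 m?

1.84°C

Environmental to 4800 m: -8.6 × 3.6 km = -30.96°C, so T = 1.84°C.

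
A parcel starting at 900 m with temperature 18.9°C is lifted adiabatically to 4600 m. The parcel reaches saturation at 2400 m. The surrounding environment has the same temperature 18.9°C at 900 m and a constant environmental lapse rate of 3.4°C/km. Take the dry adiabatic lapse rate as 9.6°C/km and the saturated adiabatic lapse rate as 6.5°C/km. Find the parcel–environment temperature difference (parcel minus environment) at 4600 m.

Parcel:
  From 900 m to 2400 m (dry): cools by 9.6 × 1.5 = 14.4°C, giving 4.5°C.
  From 2400 m to 4600 m (saturated): cools by 6.5 × 2.2 = 14.3°C, giving -9.8°C.
Environment:
  From 900 m to 4600 m (environment): cools by 3.4 × 3.7 = 12.58°C, giving 6.32°C.
T_parcel − T_env = -9.8 − 6.32 = -16.12°C

-16.12°C (parcel cooler than environment)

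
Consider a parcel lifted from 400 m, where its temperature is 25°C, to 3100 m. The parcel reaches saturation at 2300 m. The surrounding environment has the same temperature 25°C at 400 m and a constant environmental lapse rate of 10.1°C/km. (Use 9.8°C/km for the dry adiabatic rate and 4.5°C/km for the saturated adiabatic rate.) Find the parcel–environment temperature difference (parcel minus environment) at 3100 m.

+5.05°C (parcel warmer than environment)

Parcel:
  400–2300 m, dry: Δz = 1.9 km ⇒ ΔT = -18.62°C; T = 6.38°C
  2300–3100 m, saturated: Δz = 0.8 km ⇒ ΔT = -3.6°C; T = 2.78°C
Environment:
  400–3100 m, environment: Δz = 2.7 km ⇒ ΔT = -27.27°C; T = -2.27°C
T_parcel − T_env = 2.78 − (-2.27) = +5.05°C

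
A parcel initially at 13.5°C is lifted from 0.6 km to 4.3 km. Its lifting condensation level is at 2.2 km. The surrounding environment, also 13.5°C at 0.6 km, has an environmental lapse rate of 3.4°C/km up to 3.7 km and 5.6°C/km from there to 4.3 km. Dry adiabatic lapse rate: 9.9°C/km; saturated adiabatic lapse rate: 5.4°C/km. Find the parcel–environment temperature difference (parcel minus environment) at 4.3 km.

-13.28°C (parcel cooler than environment)

Parcel:
  600–2200 m, dry: Δz = 1.6 km ⇒ ΔT = -15.84°C; T = -2.34°C
  2200–4300 m, saturated: Δz = 2.1 km ⇒ ΔT = -11.34°C; T = -13.68°C
Environment:
  600–3700 m, environment, lower layer: Δz = 3.1 km ⇒ ΔT = -10.54°C; T = 2.96°C
  3700–4300 m, environment, upper layer: Δz = 0.6 km ⇒ ΔT = -3.36°C; T = -0.4°C
T_parcel − T_env = -13.68 − (-0.4) = -13.28°C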